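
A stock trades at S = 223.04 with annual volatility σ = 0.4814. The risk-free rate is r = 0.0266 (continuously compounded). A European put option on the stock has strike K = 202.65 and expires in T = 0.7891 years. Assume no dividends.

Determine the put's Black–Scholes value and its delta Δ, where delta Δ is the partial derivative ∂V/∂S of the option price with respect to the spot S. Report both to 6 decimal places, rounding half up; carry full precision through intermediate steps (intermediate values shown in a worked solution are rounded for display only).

price = 24.682977
Δ = -0.313097

σ√T = 0.4814·√0.7891 = 0.427634
d₁ = (ln(S/K) + (r+σ²/2)T) / (σ√T) = (ln(223.04/202.65) + (0.0266+0.4814²/2)·0.7891) / 0.427634 = (0.095871 + 0.112425) / 0.427634 = 0.487090
d₂ = d₁ − σ√T = 0.487090 − 0.427634 = 0.059456
e^{−rT} = e^{−0.0266·0.7891} = 0.979229
N(−d₁) = 0.313097,  N(−d₂) = 0.476294
Put price V = K·e^{−rT}·N(−d₂) − S·N(−d₁) = 94.516191 − 69.833214 = 24.682977
Δ = −N(−d₁) = -0.313097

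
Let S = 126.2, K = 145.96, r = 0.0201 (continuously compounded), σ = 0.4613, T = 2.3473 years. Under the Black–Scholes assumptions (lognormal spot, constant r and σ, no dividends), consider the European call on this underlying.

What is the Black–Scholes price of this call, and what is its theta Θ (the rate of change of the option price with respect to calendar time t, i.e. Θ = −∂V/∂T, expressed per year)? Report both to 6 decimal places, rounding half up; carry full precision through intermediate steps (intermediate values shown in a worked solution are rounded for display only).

price = 30.477866
Θ = -8.278320

σ√T = 0.4613·√2.3473 = 0.706753
d₁ = (ln(S/K) + (r+σ²/2)T) / (σ√T) = (ln(126.2/145.96) + (0.0201+0.4613²/2)·2.3473) / 0.706753 = (-0.145465 + 0.296931) / 0.706753 = 0.214313
d₂ = d₁ − σ√T = 0.214313 − 0.706753 = -0.492441
e^{−rT} = e^{−0.0201·2.3473} = 0.953915
N(d₁) = 0.584848,  N(d₂) = 0.311204
Call price V = S·N(d₁) − K·e^{−rT}·N(d₂) = 73.807860 − 43.329994 = 30.477866
φ(d₁) = (1/√(2π))·e^{−d₁²/2} = 0.389885
Θ = −S·φ(d₁)·σ/(2√T) − r·K·e^{−rT}·N(d₂) = −7.407387 − 0.870933 = -8.278320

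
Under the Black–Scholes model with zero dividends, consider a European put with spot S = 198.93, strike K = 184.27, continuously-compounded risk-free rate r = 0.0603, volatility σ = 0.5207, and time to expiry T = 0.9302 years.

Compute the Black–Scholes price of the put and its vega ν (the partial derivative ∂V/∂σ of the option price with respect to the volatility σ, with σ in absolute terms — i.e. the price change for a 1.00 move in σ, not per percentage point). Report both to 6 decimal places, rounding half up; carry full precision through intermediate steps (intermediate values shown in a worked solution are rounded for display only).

price = 25.888827
ν = 67.027960

σ√T = 0.5207·√0.9302 = 0.502199
d₁ = (ln(S/K) + (r+σ²/2)T) / (σ√T) = (ln(198.93/184.27) + (0.0603+0.5207²/2)·0.9302) / 0.502199 = (0.076551 + 0.182193) / 0.502199 = 0.515222
d₂ = d₁ − σ√T = 0.515222 − 0.502199 = 0.013023
e^{−rT} = e^{−0.0603·0.9302} = 0.945453
N(−d₁) = 0.303199,  N(−d₂) = 0.494805
Put price V = K·e^{−rT}·N(−d₂) − S·N(−d₁) = 86.204202 − 60.315376 = 25.888827
φ(d₁) = (1/√(2π))·e^{−d₁²/2} = 0.349355
ν = S·φ(d₁)·√T = 67.027960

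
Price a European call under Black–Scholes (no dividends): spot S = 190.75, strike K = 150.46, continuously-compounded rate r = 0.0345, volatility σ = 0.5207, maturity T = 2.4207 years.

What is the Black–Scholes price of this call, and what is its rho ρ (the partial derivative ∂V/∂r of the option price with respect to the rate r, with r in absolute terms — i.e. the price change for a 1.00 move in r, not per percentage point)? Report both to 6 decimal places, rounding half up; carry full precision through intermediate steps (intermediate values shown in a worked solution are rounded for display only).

price = 81.695848
ρ = 166.300774

σ√T = 0.5207·√2.4207 = 0.810136
d₁ = (ln(S/K) + (r+σ²/2)T) / (σ√T) = (ln(190.75/150.46) + (0.0345+0.5207²/2)·2.4207) / 0.810136 = (0.237266 + 0.411675) / 0.810136 = 0.801027
d₂ = d₁ − σ√T = 0.801027 − 0.810136 = -0.009109
e^{−rT} = e^{−0.0345·2.4207} = 0.919878
N(d₁) = 0.788442,  N(d₂) = 0.496366
Call price V = S·N(d₁) − K·e^{−rT}·N(d₂) = 150.395304 − 68.699456 = 81.695848
ρ = K·T·e^{−rT}·N(d₂) = 166.300774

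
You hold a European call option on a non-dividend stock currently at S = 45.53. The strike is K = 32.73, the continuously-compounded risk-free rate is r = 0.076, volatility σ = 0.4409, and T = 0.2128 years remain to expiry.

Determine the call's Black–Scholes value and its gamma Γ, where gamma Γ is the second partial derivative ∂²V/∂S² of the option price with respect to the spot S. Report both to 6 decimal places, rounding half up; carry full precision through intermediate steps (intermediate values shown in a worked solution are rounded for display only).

price = 13.466120
Γ = 0.008463

σ√T = 0.4409·√0.2128 = 0.203388
d₁ = (ln(S/K) + (r+σ²/2)T) / (σ√T) = (ln(45.53/32.73) + (0.076+0.4409²/2)·0.2128) / 0.203388 = (0.330079 + 0.036856) / 0.203388 = 1.804114
d₂ = d₁ − σ√T = 1.804114 − 0.203388 = 1.600725
e^{−rT} = e^{−0.076·0.2128} = 0.983957
N(d₁) = 0.964393,  N(d₂) = 0.945281
Call price V = S·N(d₁) − K·e^{−rT}·N(d₂) = 43.908825 − 30.442704 = 13.466120
φ(d₁) = (1/√(2π))·e^{−d₁²/2} = 0.078367
Γ = φ(d₁) / (S·σ·√T) = 0.008463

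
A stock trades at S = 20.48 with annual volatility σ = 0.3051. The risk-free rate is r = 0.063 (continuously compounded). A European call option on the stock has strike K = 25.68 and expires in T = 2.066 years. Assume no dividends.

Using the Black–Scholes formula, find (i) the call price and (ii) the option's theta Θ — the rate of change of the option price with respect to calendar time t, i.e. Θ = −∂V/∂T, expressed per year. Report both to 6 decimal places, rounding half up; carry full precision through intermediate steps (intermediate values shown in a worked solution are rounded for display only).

price = 2.788613
Θ = -1.336634

σ√T = 0.3051·√2.066 = 0.438538
d₁ = (ln(S/K) + (r+σ²/2)T) / (σ√T) = (ln(20.48/25.68) + (0.063+0.3051²/2)·2.066) / 0.438538 = (-0.226264 + 0.226316) / 0.438538 = 0.000119
d₂ = d₁ − σ√T = 0.000119 − 0.438538 = -0.438419
e^{−rT} = e^{−0.063·2.066} = 0.877957
N(d₁) = 0.500047,  N(d₂) = 0.330541
Call price V = S·N(d₁) − K·e^{−rT}·N(d₂) = 10.240972 − 7.452359 = 2.788613
φ(d₁) = (1/√(2π))·e^{−d₁²/2} = 0.398942
Θ = −S·φ(d₁)·σ/(2√T) − r·K·e^{−rT}·N(d₂) = −0.867136 − 0.469499 = -1.336634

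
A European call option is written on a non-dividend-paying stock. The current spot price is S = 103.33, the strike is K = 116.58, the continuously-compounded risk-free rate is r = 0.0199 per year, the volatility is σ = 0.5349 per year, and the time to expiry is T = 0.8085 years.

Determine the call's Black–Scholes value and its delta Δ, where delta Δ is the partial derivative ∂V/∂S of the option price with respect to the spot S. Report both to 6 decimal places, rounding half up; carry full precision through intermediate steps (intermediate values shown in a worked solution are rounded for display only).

price = 15.502580
Δ = 0.509208

σ√T = 0.5349·√0.8085 = 0.480964
d₁ = (ln(S/K) + (r+σ²/2)T) / (σ√T) = (ln(103.33/116.58) + (0.0199+0.5349²/2)·0.8085) / 0.480964 = (-0.120650 + 0.131752) / 0.480964 = 0.023084
d₂ = d₁ − σ√T = 0.023084 − 0.480964 = -0.457880
e^{−rT} = e^{−0.0199·0.8085} = 0.984040
N(d₁) = 0.509208,  N(d₂) = 0.323519
Call price V = S·N(d₁) − K·e^{−rT}·N(d₂) = 52.616483 − 37.113903 = 15.502580
Δ = N(d₁) = 0.509208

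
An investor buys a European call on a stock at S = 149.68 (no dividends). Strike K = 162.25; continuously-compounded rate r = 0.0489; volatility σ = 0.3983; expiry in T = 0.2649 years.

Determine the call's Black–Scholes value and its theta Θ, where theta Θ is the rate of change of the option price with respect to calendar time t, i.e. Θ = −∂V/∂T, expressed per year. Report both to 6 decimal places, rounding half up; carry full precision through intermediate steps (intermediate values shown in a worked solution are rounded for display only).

σ√T = 0.3983·√0.2649 = 0.204999
d₁ = (ln(S/K) + (r+σ²/2)T) / (σ√T) = (ln(149.68/162.25) + (0.0489+0.3983²/2)·0.2649) / 0.204999 = (-0.080639 + 0.033966) / 0.204999 = -0.227674
d₂ = d₁ − σ√T = -0.227674 − 0.204999 = -0.432672
e^{−rT} = e^{−0.0489·0.2649} = 0.987130
N(d₁) = 0.409950,  N(d₂) = 0.332626
Call price V = S·N(d₁) − K·e^{−rT}·N(d₂) = 61.361315 − 53.274052 = 8.087263
φ(d₁) = (1/√(2π))·e^{−d₁²/2} = 0.388735
Θ = −S·φ(d₁)·σ/(2√T) − r·K·e^{−rT}·N(d₂) = −22.514240 − 2.605101 = -25.119341

price = 8.087263
Θ = -25.119341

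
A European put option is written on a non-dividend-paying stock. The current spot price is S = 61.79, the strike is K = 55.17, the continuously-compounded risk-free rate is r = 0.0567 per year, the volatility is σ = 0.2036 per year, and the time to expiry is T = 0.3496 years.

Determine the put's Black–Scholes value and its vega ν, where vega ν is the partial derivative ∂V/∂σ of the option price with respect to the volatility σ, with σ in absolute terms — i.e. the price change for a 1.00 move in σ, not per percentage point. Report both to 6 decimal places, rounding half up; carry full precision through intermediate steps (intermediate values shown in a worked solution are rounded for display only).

σ√T = 0.2036·√0.3496 = 0.120383
d₁ = (ln(S/K) + (r+σ²/2)T) / (σ√T) = (ln(61.79/55.17) + (0.0567+0.2036²/2)·0.3496) / 0.120383 = (0.113322 + 0.027068) / 0.120383 = 1.166203
d₂ = d₁ − σ√T = 1.166203 − 0.120383 = 1.045821
e^{−rT} = e^{−0.0567·0.3496} = 0.980373
N(−d₁) = 0.121766,  N(−d₂) = 0.147822
Put price V = K·e^{−rT}·N(−d₂) − S·N(−d₁) = 7.995268 − 7.523929 = 0.471339
φ(d₁) = (1/√(2π))·e^{−d₁²/2} = 0.202108
ν = S·φ(d₁)·√T = 7.383923

price = 0.471339
ν = 7.383923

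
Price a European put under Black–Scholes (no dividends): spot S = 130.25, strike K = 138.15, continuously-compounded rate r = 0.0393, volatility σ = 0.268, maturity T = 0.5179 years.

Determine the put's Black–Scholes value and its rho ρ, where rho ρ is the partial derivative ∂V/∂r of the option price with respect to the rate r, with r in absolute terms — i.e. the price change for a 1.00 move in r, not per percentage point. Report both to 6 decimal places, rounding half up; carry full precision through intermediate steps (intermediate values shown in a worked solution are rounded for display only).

price = 12.963391
ρ = -43.218211

σ√T = 0.268·√0.5179 = 0.192867
d₁ = (ln(S/K) + (r+σ²/2)T) / (σ√T) = (ln(130.25/138.15) + (0.0393+0.268²/2)·0.5179) / 0.192867 = (-0.058884 + 0.038952) / 0.192867 = -0.103346
d₂ = d₁ − σ√T = -0.103346 − 0.192867 = -0.296213
e^{−rT} = e^{−0.0393·0.5179} = 0.979852
N(−d₁) = 0.541156,  N(−d₂) = 0.616466
Put price V = K·e^{−rT}·N(−d₂) − S·N(−d₁) = 83.448949 − 70.485559 = 12.963391
ρ = −K·T·e^{−rT}·N(−d₂) = -43.218211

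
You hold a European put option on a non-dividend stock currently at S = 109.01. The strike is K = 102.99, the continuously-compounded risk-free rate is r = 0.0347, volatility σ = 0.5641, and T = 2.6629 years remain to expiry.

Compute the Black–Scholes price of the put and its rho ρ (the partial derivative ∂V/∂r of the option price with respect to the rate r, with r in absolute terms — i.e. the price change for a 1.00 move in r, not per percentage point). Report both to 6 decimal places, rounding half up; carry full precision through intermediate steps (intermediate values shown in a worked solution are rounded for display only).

price = 28.866327
ρ = -154.331435

σ√T = 0.5641·√2.6629 = 0.920521
d₁ = (ln(S/K) + (r+σ²/2)T) / (σ√T) = (ln(109.01/102.99) + (0.0347+0.5641²/2)·2.6629) / 0.920521 = (0.056808 + 0.516082) / 0.920521 = 0.622354
d₂ = d₁ − σ√T = 0.622354 − 0.920521 = -0.298167
e^{−rT} = e^{−0.0347·2.6629} = 0.911738
N(−d₁) = 0.266855,  N(−d₂) = 0.617212
Put price V = K·e^{−rT}·N(−d₂) − S·N(−d₁) = 57.956151 − 29.089824 = 28.866327
ρ = −K·T·e^{−rT}·N(−d₂) = -154.331435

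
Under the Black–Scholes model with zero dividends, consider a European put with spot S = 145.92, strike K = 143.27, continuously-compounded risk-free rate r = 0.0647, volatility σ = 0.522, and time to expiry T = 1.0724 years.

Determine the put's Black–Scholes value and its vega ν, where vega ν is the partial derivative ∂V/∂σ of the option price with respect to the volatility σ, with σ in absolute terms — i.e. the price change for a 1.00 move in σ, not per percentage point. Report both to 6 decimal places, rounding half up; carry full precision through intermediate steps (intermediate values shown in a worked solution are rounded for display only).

price = 24.038638
ν = 54.900537

σ√T = 0.522·√1.0724 = 0.540566
d₁ = (ln(S/K) + (r+σ²/2)T) / (σ√T) = (ln(145.92/143.27) + (0.0647+0.522²/2)·1.0724) / 0.540566 = (0.018328 + 0.215490) / 0.540566 = 0.432542
d₂ = d₁ − σ√T = 0.432542 − 0.540566 = -0.108024
e^{−rT} = e^{−0.0647·1.0724} = 0.932968
N(−d₁) = 0.332674,  N(−d₂) = 0.543012
Put price V = K·e^{−rT}·N(−d₂) − S·N(−d₁) = 72.582377 − 48.543739 = 24.038638
φ(d₁) = (1/√(2π))·e^{−d₁²/2} = 0.363315
ν = S·φ(d₁)·√T = 54.900537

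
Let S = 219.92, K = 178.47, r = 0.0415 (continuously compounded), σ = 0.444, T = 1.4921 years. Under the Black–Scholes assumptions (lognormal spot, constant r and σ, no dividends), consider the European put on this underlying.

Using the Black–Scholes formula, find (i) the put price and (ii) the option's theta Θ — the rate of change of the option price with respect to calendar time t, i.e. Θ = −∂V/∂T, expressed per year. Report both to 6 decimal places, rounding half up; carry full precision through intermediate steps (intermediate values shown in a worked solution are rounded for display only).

price = 20.247127
Θ = -8.997725

σ√T = 0.444·√1.4921 = 0.542353
d₁ = (ln(S/K) + (r+σ²/2)T) / (σ√T) = (ln(219.92/178.47) + (0.0415+0.444²/2)·1.4921) / 0.542353 = (0.208843 + 0.208995) / 0.542353 = 0.770419
d₂ = d₁ − σ√T = 0.770419 − 0.542353 = 0.228066
e^{−rT} = e^{−0.0415·1.4921} = 0.939956
N(−d₁) = 0.220526,  N(−d₂) = 0.409798
Put price V = K·e^{−rT}·N(−d₂) − S·N(−d₁) = 68.745157 − 48.498030 = 20.247127
φ(d₁) = (1/√(2π))·e^{−d₁²/2} = 0.296499
Θ = −S·φ(d₁)·σ/(2√T) + r·K·e^{−rT}·N(−d₂) = −11.850649 + 2.852924 = -8.997725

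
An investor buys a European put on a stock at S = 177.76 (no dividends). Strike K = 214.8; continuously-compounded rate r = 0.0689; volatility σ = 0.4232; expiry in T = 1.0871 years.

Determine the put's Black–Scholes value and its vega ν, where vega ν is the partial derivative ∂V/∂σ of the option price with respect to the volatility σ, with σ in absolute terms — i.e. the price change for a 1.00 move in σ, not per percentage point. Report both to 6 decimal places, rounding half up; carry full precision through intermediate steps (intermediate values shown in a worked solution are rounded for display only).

σ√T = 0.4232·√1.0871 = 0.441246
d₁ = (ln(S/K) + (r+σ²/2)T) / (σ√T) = (ln(177.76/214.8) + (0.0689+0.4232²/2)·1.0871) / 0.441246 = (-0.189273 + 0.172250) / 0.441246 = -0.038579
d₂ = d₁ − σ√T = -0.038579 − 0.441246 = -0.479825
e^{−rT} = e^{−0.0689·1.0871} = 0.927835
N(−d₁) = 0.515387,  N(−d₂) = 0.684324
Put price V = K·e^{−rT}·N(−d₂) − S·N(−d₁) = 136.385103 − 91.615219 = 44.769884
φ(d₁) = (1/√(2π))·e^{−d₁²/2} = 0.398646
ν = S·φ(d₁)·√T = 73.884895

price = 44.769884
ν = 73.884895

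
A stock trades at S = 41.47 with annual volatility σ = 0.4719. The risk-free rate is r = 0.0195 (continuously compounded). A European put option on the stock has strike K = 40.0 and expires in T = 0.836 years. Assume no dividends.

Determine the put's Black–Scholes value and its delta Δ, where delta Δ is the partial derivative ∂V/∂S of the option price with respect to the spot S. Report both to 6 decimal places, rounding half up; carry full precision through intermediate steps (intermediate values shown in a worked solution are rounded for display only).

price = 5.894202
Δ = -0.367997

σ√T = 0.4719·√0.836 = 0.431472
d₁ = (ln(S/K) + (r+σ²/2)T) / (σ√T) = (ln(41.47/40.0) + (0.0195+0.4719²/2)·0.836) / 0.431472 = (0.036091 + 0.109386) / 0.431472 = 0.337164
d₂ = d₁ − σ√T = 0.337164 − 0.431472 = -0.094308
e^{−rT} = e^{−0.0195·0.836} = 0.983830
N(−d₁) = 0.367997,  N(−d₂) = 0.537568
Put price V = K·e^{−rT}·N(−d₂) − S·N(−d₁) = 21.155019 − 15.260817 = 5.894202
Δ = −N(−d₁) = -0.367997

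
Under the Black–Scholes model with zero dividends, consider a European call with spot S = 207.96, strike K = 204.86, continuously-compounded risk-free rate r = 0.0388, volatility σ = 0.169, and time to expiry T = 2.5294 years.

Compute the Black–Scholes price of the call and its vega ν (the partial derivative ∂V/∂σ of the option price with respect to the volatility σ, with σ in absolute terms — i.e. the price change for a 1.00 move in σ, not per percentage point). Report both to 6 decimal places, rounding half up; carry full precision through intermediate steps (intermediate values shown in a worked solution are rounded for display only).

σ√T = 0.169·√2.5294 = 0.268779
d₁ = (ln(S/K) + (r+σ²/2)T) / (σ√T) = (ln(207.96/204.86) + (0.0388+0.169²/2)·2.5294) / 0.268779 = (0.015019 + 0.134262) / 0.268779 = 0.555403
d₂ = d₁ − σ√T = 0.555403 − 0.268779 = 0.286624
e^{−rT} = e^{−0.0388·2.5294} = 0.906521
N(d₁) = 0.710691,  N(d₂) = 0.612800
Call price V = S·N(d₁) − K·e^{−rT}·N(d₂) = 147.795204 − 113.803047 = 33.992156
φ(d₁) = (1/√(2π))·e^{−d₁²/2} = 0.341921
ν = S·φ(d₁)·√T = 113.087510

price = 33.992156
ν = 113.087510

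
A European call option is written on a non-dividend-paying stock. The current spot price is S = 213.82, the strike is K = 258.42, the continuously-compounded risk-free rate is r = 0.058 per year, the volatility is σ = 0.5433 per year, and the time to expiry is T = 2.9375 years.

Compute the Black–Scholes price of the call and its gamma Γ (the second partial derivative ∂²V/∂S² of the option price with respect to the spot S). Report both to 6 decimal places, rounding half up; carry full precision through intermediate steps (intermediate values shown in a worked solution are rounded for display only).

price = 75.345911
Γ = 0.001815

σ√T = 0.5433·√2.9375 = 0.931169
d₁ = (ln(S/K) + (r+σ²/2)T) / (σ√T) = (ln(213.82/258.42) + (0.058+0.5433²/2)·2.9375) / 0.931169 = (-0.189452 + 0.603913) / 0.931169 = 0.445098
d₂ = d₁ − σ√T = 0.445098 − 0.931169 = -0.486071
e^{−rT} = e^{−0.058·2.9375} = 0.843349
N(d₁) = 0.671875,  N(d₂) = 0.313458
Call price V = S·N(d₁) − K·e^{−rT}·N(d₂) = 143.660418 − 68.314507 = 75.345911
φ(d₁) = (1/√(2π))·e^{−d₁²/2} = 0.361319
Γ = φ(d₁) / (S·σ·√T) = 0.001815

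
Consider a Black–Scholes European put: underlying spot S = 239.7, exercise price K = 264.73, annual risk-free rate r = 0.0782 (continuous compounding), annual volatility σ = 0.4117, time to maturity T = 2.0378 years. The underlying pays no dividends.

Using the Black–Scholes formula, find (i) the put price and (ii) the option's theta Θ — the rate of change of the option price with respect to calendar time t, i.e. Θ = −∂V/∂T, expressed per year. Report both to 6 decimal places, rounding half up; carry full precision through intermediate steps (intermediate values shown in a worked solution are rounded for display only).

price = 47.076913
Θ = -2.581580

σ√T = 0.4117·√2.0378 = 0.587708
d₁ = (ln(S/K) + (r+σ²/2)T) / (σ√T) = (ln(239.7/264.73) + (0.0782+0.4117²/2)·2.0378) / 0.587708 = (-0.099322 + 0.332056) / 0.587708 = 0.396003
d₂ = d₁ − σ√T = 0.396003 − 0.587708 = -0.191705
e^{−rT} = e^{−0.0782·2.0378} = 0.852693
N(−d₁) = 0.346051,  N(−d₂) = 0.576013
Put price V = K·e^{−rT}·N(−d₂) − S·N(−d₁) = 130.025452 − 82.948539 = 47.076913
φ(d₁) = (1/√(2π))·e^{−d₁²/2} = 0.368856
Θ = −S·φ(d₁)·σ/(2√T) + r·K·e^{−rT}·N(−d₂) = −12.749570 + 10.167990 = -2.581580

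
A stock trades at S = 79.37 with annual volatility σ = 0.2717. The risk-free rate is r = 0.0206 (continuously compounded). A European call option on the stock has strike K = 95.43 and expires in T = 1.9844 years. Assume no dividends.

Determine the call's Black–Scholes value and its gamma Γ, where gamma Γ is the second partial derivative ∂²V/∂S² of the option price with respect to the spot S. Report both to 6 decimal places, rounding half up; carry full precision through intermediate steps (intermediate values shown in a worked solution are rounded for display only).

price = 7.742565
Γ = 0.012914

σ√T = 0.2717·√1.9844 = 0.382740
d₁ = (ln(S/K) + (r+σ²/2)T) / (σ√T) = (ln(79.37/95.43) + (0.0206+0.2717²/2)·1.9844) / 0.382740 = (-0.184273 + 0.114124) / 0.382740 = -0.183280
d₂ = d₁ − σ√T = -0.183280 − 0.382740 = -0.566021
e^{−rT} = e^{−0.0206·1.9844} = 0.959946
N(d₁) = 0.427289,  N(d₂) = 0.285690
Call price V = S·N(d₁) − K·e^{−rT}·N(d₂) = 33.913928 − 26.171363 = 7.742565
φ(d₁) = (1/√(2π))·e^{−d₁²/2} = 0.392298
Γ = φ(d₁) / (S·σ·√T) = 0.012914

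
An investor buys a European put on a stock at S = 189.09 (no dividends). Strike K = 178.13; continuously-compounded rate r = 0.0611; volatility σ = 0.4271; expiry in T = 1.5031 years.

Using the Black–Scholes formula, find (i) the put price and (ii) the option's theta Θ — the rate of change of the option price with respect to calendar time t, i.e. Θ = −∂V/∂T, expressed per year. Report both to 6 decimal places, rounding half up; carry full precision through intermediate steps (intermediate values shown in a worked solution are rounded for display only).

price = 24.484941
Θ = -6.432586

σ√T = 0.4271·√1.5031 = 0.523629
d₁ = (ln(S/K) + (r+σ²/2)T) / (σ√T) = (ln(189.09/178.13) + (0.0611+0.4271²/2)·1.5031) / 0.523629 = (0.059709 + 0.228933) / 0.523629 = 0.551235
d₂ = d₁ − σ√T = 0.551235 − 0.523629 = 0.027606
e^{−rT} = e^{−0.0611·1.5031} = 0.912252
N(−d₁) = 0.290736,  N(−d₂) = 0.488988
Put price V = K·e^{−rT}·N(−d₂) − S·N(−d₁) = 79.460277 − 54.975336 = 24.484941
φ(d₁) = (1/√(2π))·e^{−d₁²/2} = 0.342711
Θ = −S·φ(d₁)·σ/(2√T) + r·K·e^{−rT}·N(−d₂) = −11.287608 + 4.855023 = -6.432586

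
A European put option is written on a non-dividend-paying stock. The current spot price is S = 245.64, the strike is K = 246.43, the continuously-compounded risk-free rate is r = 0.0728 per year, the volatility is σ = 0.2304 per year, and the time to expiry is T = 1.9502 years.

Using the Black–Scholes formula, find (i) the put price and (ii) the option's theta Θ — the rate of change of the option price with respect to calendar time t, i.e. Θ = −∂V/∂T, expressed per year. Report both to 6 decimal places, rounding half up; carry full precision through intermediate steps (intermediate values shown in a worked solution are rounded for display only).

σ√T = 0.2304·√1.9502 = 0.321753
d₁ = (ln(S/K) + (r+σ²/2)T) / (σ√T) = (ln(245.64/246.43) + (0.0728+0.2304²/2)·1.9502) / 0.321753 = (-0.003211 + 0.193737) / 0.321753 = 0.592151
d₂ = d₁ − σ√T = 0.592151 − 0.321753 = 0.270398
e^{−rT} = e^{−0.0728·1.9502} = 0.867643
N(−d₁) = 0.276875,  N(−d₂) = 0.393427
Put price V = K·e^{−rT}·N(−d₂) − S·N(−d₁) = 84.119949 − 68.011542 = 16.108407
φ(d₁) = (1/√(2π))·e^{−d₁²/2} = 0.334787
Θ = −S·φ(d₁)·σ/(2√T) + r·K·e^{−rT}·N(−d₂) = −6.783925 + 6.123932 = -0.659993

price = 16.108407
Θ = -0.659993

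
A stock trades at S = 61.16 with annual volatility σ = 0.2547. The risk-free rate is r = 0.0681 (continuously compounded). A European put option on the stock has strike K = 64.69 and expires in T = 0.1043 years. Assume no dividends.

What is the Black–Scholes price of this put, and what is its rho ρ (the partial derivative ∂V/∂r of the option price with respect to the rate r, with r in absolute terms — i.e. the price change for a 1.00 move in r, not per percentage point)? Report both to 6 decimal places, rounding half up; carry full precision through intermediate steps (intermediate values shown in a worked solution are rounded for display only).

σ√T = 0.2547·√0.1043 = 0.082257
d₁ = (ln(S/K) + (r+σ²/2)T) / (σ√T) = (ln(61.16/64.69) + (0.0681+0.2547²/2)·0.1043) / 0.082257 = (-0.056113 + 0.010486) / 0.082257 = -0.554695
d₂ = d₁ − σ√T = -0.554695 − 0.082257 = -0.636951
e^{−rT} = e^{−0.0681·0.1043} = 0.992922
N(−d₁) = 0.710448,  N(−d₂) = 0.737922
Put price V = K·e^{−rT}·N(−d₂) − S·N(−d₁) = 47.398298 − 43.451016 = 3.947282
ρ = −K·T·e^{−rT}·N(−d₂) = -4.943642

price = 3.947282
ρ = -4.943642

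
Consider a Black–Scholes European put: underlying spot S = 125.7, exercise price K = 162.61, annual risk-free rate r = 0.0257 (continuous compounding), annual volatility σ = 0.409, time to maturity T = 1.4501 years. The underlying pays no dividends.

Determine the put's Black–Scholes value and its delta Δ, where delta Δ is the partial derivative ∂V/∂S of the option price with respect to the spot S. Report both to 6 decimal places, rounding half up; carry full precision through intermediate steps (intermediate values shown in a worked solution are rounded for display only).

price = 45.575186
Δ = -0.579576

σ√T = 0.409·√1.4501 = 0.492518
d₁ = (ln(S/K) + (r+σ²/2)T) / (σ√T) = (ln(125.7/162.61) + (0.0257+0.409²/2)·1.4501) / 0.492518 = (-0.257457 + 0.158555) / 0.492518 = -0.200809
d₂ = d₁ − σ√T = -0.200809 − 0.492518 = -0.693327
e^{−rT} = e^{−0.0257·1.4501} = 0.963418
N(−d₁) = 0.579576,  N(−d₂) = 0.755948
Put price V = K·e^{−rT}·N(−d₂) − S·N(−d₁) = 118.427877 − 72.852691 = 45.575186
Δ = −N(−d₁) = -0.579576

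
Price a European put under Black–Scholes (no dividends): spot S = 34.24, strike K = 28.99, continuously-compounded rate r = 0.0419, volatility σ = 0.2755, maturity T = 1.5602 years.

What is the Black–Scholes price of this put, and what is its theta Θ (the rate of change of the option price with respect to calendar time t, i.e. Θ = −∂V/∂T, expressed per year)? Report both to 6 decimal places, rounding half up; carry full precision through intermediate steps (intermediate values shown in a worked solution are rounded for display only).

σ√T = 0.2755·√1.5602 = 0.344121
d₁ = (ln(S/K) + (r+σ²/2)T) / (σ√T) = (ln(34.24/28.99) + (0.0419+0.2755²/2)·1.5602) / 0.344121 = (0.166444 + 0.124582) / 0.344121 = 0.845707
d₂ = d₁ − σ√T = 0.845707 − 0.344121 = 0.501585
e^{−rT} = e^{−0.0419·1.5602} = 0.936719
N(−d₁) = 0.198858,  N(−d₂) = 0.307980
Put price V = K·e^{−rT}·N(−d₂) − S·N(−d₁) = 8.363334 − 6.808906 = 1.554428
φ(d₁) = (1/√(2π))·e^{−d₁²/2} = 0.278999
Θ = −S·φ(d₁)·σ/(2√T) + r·K·e^{−rT}·N(−d₂) = −1.053507 + 0.350424 = -0.703083

price = 1.554428
Θ = -0.703083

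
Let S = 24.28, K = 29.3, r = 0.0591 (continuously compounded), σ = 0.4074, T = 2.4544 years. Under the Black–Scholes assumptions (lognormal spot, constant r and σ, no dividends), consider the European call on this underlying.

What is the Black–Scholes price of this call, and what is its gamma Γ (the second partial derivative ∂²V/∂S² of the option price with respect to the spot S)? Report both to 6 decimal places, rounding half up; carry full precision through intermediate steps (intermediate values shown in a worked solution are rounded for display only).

σ√T = 0.4074·√2.4544 = 0.638254
d₁ = (ln(S/K) + (r+σ²/2)T) / (σ√T) = (ln(24.28/29.3) + (0.0591+0.4074²/2)·2.4544) / 0.638254 = (-0.187935 + 0.348739) / 0.638254 = 0.251945
d₂ = d₁ − σ√T = 0.251945 − 0.638254 = -0.386310
e^{−rT} = e^{−0.0591·2.4544} = 0.864975
N(d₁) = 0.599458,  N(d₂) = 0.349634
Call price V = S·N(d₁) − K·e^{−rT}·N(d₂) = 14.554842 − 8.861032 = 5.693810
φ(d₁) = (1/√(2π))·e^{−d₁²/2} = 0.386479
Γ = φ(d₁) / (S·σ·√T) = 0.024939

price = 5.693810
Γ = 0.024939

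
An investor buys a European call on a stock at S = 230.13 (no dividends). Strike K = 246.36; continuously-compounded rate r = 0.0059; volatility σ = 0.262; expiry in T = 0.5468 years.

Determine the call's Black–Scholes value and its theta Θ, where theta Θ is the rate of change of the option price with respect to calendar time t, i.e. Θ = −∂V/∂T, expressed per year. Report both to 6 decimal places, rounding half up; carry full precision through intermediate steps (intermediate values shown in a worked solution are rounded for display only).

price = 11.653854
Θ = -16.291693

σ√T = 0.262·√0.5468 = 0.193738
d₁ = (ln(S/K) + (r+σ²/2)T) / (σ√T) = (ln(230.13/246.36) + (0.0059+0.262²/2)·0.5468) / 0.193738 = (-0.068150 + 0.021993) / 0.193738 = -0.238240
d₂ = d₁ − σ√T = -0.238240 − 0.193738 = -0.431978
e^{−rT} = e^{−0.0059·0.5468} = 0.996779
N(d₁) = 0.405848,  N(d₂) = 0.332879
Call price V = S·N(d₁) − K·e^{−rT}·N(d₂) = 93.397723 − 81.743870 = 11.653854
φ(d₁) = (1/√(2π))·e^{−d₁²/2} = 0.387780
Θ = −S·φ(d₁)·σ/(2√T) − r·K·e^{−rT}·N(d₂) = −15.809404 − 0.482289 = -16.291693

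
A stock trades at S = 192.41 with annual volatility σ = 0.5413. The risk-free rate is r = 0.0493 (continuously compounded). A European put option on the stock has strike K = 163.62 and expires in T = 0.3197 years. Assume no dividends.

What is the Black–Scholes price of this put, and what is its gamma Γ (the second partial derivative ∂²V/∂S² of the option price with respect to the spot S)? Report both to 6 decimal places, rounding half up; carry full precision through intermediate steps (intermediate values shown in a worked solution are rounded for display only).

price = 9.312581
Γ = 0.005174

σ√T = 0.5413·√0.3197 = 0.306062
d₁ = (ln(S/K) + (r+σ²/2)T) / (σ√T) = (ln(192.41/163.62) + (0.0493+0.5413²/2)·0.3197) / 0.306062 = (0.162082 + 0.062598) / 0.306062 = 0.734100
d₂ = d₁ − σ√T = 0.734100 − 0.306062 = 0.428038
e^{−rT} = e^{−0.0493·0.3197} = 0.984362
N(−d₁) = 0.231444,  N(−d₂) = 0.334312
Put price V = K·e^{−rT}·N(−d₂) − S·N(−d₁) = 53.844713 − 44.532133 = 9.312581
φ(d₁) = (1/√(2π))·e^{−d₁²/2} = 0.304712
Γ = φ(d₁) / (S·σ·√T) = 0.005174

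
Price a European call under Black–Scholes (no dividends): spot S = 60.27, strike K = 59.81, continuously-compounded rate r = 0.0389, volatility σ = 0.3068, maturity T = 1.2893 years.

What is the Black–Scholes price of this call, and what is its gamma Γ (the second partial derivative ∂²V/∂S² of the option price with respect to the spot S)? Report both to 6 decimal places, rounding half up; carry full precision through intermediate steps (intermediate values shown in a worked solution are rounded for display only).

price = 9.902881
Γ = 0.017933

σ√T = 0.3068·√1.2893 = 0.348363
d₁ = (ln(S/K) + (r+σ²/2)T) / (σ√T) = (ln(60.27/59.81) + (0.0389+0.3068²/2)·1.2893) / 0.348363 = (0.007662 + 0.110832) / 0.348363 = 0.340145
d₂ = d₁ − σ√T = 0.340145 − 0.348363 = -0.008219
e^{−rT} = e^{−0.0389·1.2893} = 0.951083
N(d₁) = 0.633126,  N(d₂) = 0.496721
Call price V = S·N(d₁) − K·e^{−rT}·N(d₂) = 38.158513 − 28.255631 = 9.902881
φ(d₁) = (1/√(2π))·e^{−d₁²/2} = 0.376519
Γ = φ(d₁) / (S·σ·√T) = 0.017933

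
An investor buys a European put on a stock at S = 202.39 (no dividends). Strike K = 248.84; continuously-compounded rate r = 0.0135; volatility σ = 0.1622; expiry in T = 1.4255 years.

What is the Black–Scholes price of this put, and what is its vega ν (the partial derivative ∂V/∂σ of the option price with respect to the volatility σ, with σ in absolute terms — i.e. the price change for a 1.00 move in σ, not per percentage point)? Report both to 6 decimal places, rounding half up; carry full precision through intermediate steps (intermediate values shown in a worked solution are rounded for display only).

price = 45.509347
ν = 65.987130

σ√T = 0.1622·√1.4255 = 0.193658
d₁ = (ln(S/K) + (r+σ²/2)T) / (σ√T) = (ln(202.39/248.84) + (0.0135+0.1622²/2)·1.4255) / 0.193658 = (-0.206614 + 0.037996) / 0.193658 = -0.870700
d₂ = d₁ − σ√T = -0.870700 − 0.193658 = -1.064358
e^{−rT} = e^{−0.0135·1.4255} = 0.980940
N(−d₁) = 0.808041,  N(−d₂) = 0.856417
Put price V = K·e^{−rT}·N(−d₂) − S·N(−d₁) = 209.048788 − 163.539442 = 45.509347
φ(d₁) = (1/√(2π))·e^{−d₁²/2} = 0.273078
ν = S·φ(d₁)·√T = 65.987130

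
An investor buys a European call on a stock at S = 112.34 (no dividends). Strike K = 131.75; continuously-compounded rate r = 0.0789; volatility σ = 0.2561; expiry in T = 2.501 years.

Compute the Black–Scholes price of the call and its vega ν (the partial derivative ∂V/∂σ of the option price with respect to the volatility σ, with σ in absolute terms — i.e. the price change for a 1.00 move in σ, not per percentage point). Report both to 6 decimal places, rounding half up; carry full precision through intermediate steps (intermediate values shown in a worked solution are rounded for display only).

price = 19.860847
ν = 67.834142

σ√T = 0.2561·√2.501 = 0.405011
d₁ = (ln(S/K) + (r+σ²/2)T) / (σ√T) = (ln(112.34/131.75) + (0.0789+0.2561²/2)·2.501) / 0.405011 = (-0.159376 + 0.279346) / 0.405011 = 0.296213
d₂ = d₁ − σ√T = 0.296213 − 0.405011 = -0.108797
e^{−rT} = e^{−0.0789·2.501} = 0.820921
N(d₁) = 0.616466,  N(d₂) = 0.456682
Call price V = S·N(d₁) − K·e^{−rT}·N(d₂) = 69.253833 − 49.392985 = 19.860847
φ(d₁) = (1/√(2π))·e^{−d₁²/2} = 0.381819
ν = S·φ(d₁)·√T = 67.834142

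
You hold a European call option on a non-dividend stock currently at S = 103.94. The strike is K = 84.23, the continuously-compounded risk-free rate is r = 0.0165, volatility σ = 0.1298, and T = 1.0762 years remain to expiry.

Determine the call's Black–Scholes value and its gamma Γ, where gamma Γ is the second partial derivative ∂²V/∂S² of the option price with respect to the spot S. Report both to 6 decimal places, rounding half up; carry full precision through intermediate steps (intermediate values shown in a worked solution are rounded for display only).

σ√T = 0.1298·√1.0762 = 0.134655
d₁ = (ln(S/K) + (r+σ²/2)T) / (σ√T) = (ln(103.94/84.23) + (0.0165+0.1298²/2)·1.0762) / 0.134655 = (0.210263 + 0.026823) / 0.134655 = 1.760697
d₂ = d₁ − σ√T = 1.760697 − 0.134655 = 1.626042
e^{−rT} = e^{−0.0165·1.0762} = 0.982399
N(d₁) = 0.960855,  N(d₂) = 0.948030
Call price V = S·N(d₁) − K·e^{−rT}·N(d₂) = 99.871280 − 78.447086 = 21.424194
φ(d₁) = (1/√(2π))·e^{−d₁²/2} = 0.084672
Γ = φ(d₁) / (S·σ·√T) = 0.006050

price = 21.424194
Γ = 0.006050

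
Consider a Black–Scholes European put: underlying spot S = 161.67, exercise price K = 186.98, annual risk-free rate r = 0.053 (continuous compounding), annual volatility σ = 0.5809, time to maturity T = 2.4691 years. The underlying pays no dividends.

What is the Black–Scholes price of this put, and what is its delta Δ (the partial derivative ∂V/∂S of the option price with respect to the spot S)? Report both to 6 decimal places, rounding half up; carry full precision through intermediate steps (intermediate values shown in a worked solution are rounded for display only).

σ√T = 0.5809·√2.4691 = 0.912790
d₁ = (ln(S/K) + (r+σ²/2)T) / (σ√T) = (ln(161.67/186.98) + (0.053+0.5809²/2)·2.4691) / 0.912790 = (-0.145444 + 0.547455) / 0.912790 = 0.440419
d₂ = d₁ − σ√T = 0.440419 − 0.912790 = -0.472370
e^{−rT} = e^{−0.053·2.4691} = 0.877339
N(−d₁) = 0.329817,  N(−d₂) = 0.681669
Put price V = K·e^{−rT}·N(−d₂) − S·N(−d₁) = 111.824185 − 53.321459 = 58.502725
Δ = −N(−d₁) = -0.329817

price = 58.502725
Δ = -0.329817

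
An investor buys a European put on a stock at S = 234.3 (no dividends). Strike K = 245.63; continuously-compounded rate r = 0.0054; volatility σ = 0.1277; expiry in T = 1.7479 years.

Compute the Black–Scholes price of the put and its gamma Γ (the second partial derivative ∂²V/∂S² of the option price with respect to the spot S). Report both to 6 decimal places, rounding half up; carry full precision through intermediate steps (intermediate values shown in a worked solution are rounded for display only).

price = 20.976581
Γ = 0.009988

σ√T = 0.1277·√1.7479 = 0.168830
d₁ = (ln(S/K) + (r+σ²/2)T) / (σ√T) = (ln(234.3/245.63) + (0.0054+0.1277²/2)·1.7479) / 0.168830 = (-0.047224 + 0.023690) / 0.168830 = -0.139392
d₂ = d₁ − σ√T = -0.139392 − 0.168830 = -0.308222
e^{−rT} = e^{−0.0054·1.7479} = 0.990606
N(−d₁) = 0.555430,  N(−d₂) = 0.621043
Put price V = K·e^{−rT}·N(−d₂) − S·N(−d₁) = 151.113811 − 130.137230 = 20.976581
φ(d₁) = (1/√(2π))·e^{−d₁²/2} = 0.395085
Γ = φ(d₁) / (S·σ·√T) = 0.009988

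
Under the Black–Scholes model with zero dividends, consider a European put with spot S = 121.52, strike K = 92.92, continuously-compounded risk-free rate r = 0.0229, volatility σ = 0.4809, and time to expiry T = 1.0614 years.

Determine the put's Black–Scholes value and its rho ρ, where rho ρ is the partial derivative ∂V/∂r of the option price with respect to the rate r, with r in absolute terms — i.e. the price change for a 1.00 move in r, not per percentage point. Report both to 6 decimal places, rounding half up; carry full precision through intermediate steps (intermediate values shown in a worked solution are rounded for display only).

price = 8.761613
ρ = -35.212446

σ√T = 0.4809·√1.0614 = 0.495444
d₁ = (ln(S/K) + (r+σ²/2)T) / (σ√T) = (ln(121.52/92.92) + (0.0229+0.4809²/2)·1.0614) / 0.495444 = (0.268340 + 0.147038) / 0.495444 = 0.838396
d₂ = d₁ − σ√T = 0.838396 − 0.495444 = 0.342953
e^{−rT} = e^{−0.0229·1.0614} = 0.975987
N(−d₁) = 0.200904,  N(−d₂) = 0.365817
Put price V = K·e^{−rT}·N(−d₂) − S·N(−d₁) = 33.175472 − 24.413859 = 8.761613
ρ = −K·T·e^{−rT}·N(−d₂) = -35.212446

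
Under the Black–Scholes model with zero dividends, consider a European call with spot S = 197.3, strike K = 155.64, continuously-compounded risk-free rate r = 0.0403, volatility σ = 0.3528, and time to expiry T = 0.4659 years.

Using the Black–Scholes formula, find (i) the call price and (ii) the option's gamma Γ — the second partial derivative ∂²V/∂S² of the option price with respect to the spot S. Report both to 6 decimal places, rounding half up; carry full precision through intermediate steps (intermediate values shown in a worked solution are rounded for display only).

σ√T = 0.3528·√0.4659 = 0.240810
d₁ = (ln(S/K) + (r+σ²/2)T) / (σ√T) = (ln(197.3/155.64) + (0.0403+0.3528²/2)·0.4659) / 0.240810 = (0.237180 + 0.047771) / 0.240810 = 1.183298
d₂ = d₁ − σ√T = 1.183298 − 0.240810 = 0.942488
e^{−rT} = e^{−0.0403·0.4659} = 0.981399
N(d₁) = 0.881655,  N(d₂) = 0.827029
Call price V = S·N(d₁) − K·e^{−rT}·N(d₂) = 173.950435 − 126.324481 = 47.625954
φ(d₁) = (1/√(2π))·e^{−d₁²/2} = 0.198090
Γ = φ(d₁) / (S·σ·√T) = 0.004169

price = 47.625954
Γ = 0.004169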